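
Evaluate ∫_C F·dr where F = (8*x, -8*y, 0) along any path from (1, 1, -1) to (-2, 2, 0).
0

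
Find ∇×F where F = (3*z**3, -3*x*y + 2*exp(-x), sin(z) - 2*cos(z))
(0, 9*z**2, -3*y - 2*exp(-x))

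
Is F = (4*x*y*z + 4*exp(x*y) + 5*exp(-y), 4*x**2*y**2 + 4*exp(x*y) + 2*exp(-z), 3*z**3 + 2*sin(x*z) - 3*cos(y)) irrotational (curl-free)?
No, ∇×F = (3*sin(y) + 2*exp(-z), 4*x*y - 2*z*cos(x*z), (4*(2*x*y**2 - x*z - x*exp(x*y) + y*exp(x*y))*exp(y) + 5)*exp(-y))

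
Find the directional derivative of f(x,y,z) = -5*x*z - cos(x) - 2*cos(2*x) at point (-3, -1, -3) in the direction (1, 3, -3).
-sqrt(19)*(4*sin(6) + sin(3) + 30)/19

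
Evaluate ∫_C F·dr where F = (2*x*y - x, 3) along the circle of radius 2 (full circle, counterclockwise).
0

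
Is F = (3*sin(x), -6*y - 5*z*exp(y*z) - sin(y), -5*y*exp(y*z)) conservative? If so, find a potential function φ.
Yes, F is conservative. φ = -3*y**2 - 5*exp(y*z) - 3*cos(x) + cos(y)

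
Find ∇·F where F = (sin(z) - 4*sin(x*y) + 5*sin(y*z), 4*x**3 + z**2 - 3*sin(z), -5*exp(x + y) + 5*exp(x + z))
-4*y*cos(x*y) + 5*exp(x + z)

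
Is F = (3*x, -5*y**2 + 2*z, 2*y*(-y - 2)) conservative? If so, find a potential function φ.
No, ∇×F = (-4*y - 6, 0, 0) ≠ 0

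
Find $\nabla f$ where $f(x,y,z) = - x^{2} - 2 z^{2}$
(-2*x, 0, -4*z)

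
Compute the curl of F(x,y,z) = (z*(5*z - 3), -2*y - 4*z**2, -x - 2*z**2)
(8*z, 10*z - 2, 0)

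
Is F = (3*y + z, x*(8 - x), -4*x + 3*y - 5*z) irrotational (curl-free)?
No, ∇×F = (3, 5, 5 - 2*x)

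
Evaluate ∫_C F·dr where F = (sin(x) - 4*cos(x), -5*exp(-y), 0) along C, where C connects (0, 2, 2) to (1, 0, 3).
-4*sin(1) - 5*exp(-2) - cos(1) + 6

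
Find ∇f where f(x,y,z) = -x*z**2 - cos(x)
(-z**2 + sin(x), 0, -2*x*z)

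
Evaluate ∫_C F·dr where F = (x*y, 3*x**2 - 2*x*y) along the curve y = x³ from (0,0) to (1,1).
8/7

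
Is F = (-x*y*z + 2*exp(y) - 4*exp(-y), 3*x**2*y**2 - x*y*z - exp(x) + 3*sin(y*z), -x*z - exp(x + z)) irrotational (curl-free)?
No, ∇×F = (y*(x - 3*cos(y*z)), -x*y + z + exp(x + z), 6*x*y**2 + x*z - y*z - exp(x) - 2*exp(y) - 4*exp(-y))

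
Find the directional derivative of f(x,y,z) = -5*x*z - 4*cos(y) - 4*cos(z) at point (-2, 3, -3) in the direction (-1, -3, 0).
-3*sqrt(10)*(4*sin(3) + 5)/10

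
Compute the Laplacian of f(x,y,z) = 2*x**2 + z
4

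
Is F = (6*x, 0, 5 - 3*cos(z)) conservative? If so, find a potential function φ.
Yes, F is conservative. φ = 3*x**2 + 5*z - 3*sin(z)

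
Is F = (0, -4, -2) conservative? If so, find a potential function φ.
Yes, F is conservative. φ = -4*y - 2*z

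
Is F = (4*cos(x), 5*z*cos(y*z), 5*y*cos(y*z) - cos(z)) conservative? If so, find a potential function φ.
Yes, F is conservative. φ = 4*sin(x) - sin(z) + 5*sin(y*z)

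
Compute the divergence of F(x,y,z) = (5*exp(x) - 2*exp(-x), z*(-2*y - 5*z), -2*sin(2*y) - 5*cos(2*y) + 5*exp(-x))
-2*z + 5*exp(x) + 2*exp(-x)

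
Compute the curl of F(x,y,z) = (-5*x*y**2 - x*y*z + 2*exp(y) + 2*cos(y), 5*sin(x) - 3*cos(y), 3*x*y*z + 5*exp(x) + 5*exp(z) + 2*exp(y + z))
(3*x*z + 2*exp(y + z), -x*y - 3*y*z - 5*exp(x), 10*x*y + x*z - 2*exp(y) + 2*sin(y) + 5*cos(x))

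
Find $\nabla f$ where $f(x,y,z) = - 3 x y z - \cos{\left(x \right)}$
(-3*y*z + sin(x), -3*x*z, -3*x*y)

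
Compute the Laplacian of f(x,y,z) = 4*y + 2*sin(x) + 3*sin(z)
-2*sin(x) - 3*sin(z)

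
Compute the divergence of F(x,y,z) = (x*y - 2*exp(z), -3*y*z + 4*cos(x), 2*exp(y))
y - 3*z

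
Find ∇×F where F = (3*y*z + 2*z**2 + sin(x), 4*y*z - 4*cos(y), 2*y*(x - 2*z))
(2*x - 4*y - 4*z, y + 4*z, -3*z)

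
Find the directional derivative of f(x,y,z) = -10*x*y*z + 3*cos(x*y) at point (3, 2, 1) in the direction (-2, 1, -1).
sqrt(6)*(3*sin(6) + 70)/6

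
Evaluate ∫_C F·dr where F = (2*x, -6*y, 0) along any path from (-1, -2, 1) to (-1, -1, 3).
9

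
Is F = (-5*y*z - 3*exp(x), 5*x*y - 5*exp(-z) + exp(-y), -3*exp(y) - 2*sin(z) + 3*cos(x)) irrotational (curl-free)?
No, ∇×F = (-3*exp(y) - 5*exp(-z), -5*y + 3*sin(x), 5*y + 5*z)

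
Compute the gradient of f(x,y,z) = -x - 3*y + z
(-1, -3, 1)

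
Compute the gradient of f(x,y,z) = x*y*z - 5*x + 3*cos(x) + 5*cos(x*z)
(y*z - 5*z*sin(x*z) - 3*sin(x) - 5, x*z, x*(y - 5*sin(x*z)))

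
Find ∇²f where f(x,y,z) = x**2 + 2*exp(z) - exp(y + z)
2*exp(z) - 2*exp(y + z) + 2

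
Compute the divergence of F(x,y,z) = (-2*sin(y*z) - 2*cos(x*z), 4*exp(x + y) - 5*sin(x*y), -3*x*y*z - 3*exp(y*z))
-3*x*y - 5*x*cos(x*y) - 3*y*exp(y*z) + 2*z*sin(x*z) + 4*exp(x + y)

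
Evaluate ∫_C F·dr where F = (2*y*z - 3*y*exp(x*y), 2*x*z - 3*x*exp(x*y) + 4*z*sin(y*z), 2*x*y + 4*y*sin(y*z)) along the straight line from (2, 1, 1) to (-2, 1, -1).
6*sinh(2)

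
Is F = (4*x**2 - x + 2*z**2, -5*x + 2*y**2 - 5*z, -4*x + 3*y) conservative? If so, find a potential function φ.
No, ∇×F = (8, 4*z + 4, -5) ≠ 0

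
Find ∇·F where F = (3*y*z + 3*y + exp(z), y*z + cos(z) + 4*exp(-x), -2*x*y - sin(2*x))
z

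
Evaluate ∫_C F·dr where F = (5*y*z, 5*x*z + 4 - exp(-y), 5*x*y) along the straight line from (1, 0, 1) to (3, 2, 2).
exp(-2) + 67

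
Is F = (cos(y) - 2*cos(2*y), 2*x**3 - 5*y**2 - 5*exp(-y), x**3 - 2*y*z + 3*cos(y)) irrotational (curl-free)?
No, ∇×F = (-2*z - 3*sin(y), -3*x**2, 6*x**2 + sin(y) - 4*sin(2*y))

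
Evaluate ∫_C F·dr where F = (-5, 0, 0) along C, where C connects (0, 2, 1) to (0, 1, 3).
0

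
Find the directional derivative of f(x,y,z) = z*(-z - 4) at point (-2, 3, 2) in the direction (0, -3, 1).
-4*sqrt(10)/5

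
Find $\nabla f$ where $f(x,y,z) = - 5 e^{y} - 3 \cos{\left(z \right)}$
(0, -5*exp(y), 3*sin(z))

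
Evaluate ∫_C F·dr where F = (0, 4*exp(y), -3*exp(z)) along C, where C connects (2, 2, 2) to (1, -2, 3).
(-3*exp(5) - exp(4) + 4)*exp(-2)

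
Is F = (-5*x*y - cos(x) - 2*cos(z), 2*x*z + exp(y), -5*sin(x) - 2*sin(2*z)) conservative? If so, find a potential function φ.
No, ∇×F = (-2*x, 2*sin(z) + 5*cos(x), 5*x + 2*z) ≠ 0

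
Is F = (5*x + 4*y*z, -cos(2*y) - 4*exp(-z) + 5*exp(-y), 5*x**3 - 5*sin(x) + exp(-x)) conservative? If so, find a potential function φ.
No, ∇×F = (-4*exp(-z), -15*x**2 + 4*y + 5*cos(x) + exp(-x), -4*z) ≠ 0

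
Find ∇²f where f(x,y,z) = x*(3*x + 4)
6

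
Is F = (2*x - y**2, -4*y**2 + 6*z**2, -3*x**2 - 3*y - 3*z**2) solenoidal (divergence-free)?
No, ∇·F = -8*y - 6*z + 2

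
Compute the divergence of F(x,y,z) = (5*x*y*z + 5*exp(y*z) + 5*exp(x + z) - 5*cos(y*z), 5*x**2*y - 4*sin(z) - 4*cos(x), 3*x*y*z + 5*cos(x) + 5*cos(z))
5*x**2 + 3*x*y + 5*y*z + 5*exp(x + z) - 5*sin(z)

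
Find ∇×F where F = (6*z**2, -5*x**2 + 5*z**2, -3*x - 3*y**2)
(-6*y - 10*z, 12*z + 3, -10*x)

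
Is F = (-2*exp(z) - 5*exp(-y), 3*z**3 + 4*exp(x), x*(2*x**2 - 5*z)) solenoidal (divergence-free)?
No, ∇·F = -5*x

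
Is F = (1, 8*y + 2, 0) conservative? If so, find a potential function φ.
Yes, F is conservative. φ = x + 4*y**2 + 2*y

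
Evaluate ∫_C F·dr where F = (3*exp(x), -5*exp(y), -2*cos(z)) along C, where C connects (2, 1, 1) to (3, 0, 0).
-3*exp(2) - 5 + 2*sin(1) + 5*E + 3*exp(3)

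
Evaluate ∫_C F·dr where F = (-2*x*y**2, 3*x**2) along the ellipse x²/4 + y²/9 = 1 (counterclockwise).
0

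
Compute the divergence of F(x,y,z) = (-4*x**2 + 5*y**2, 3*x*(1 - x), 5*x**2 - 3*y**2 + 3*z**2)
-8*x + 6*z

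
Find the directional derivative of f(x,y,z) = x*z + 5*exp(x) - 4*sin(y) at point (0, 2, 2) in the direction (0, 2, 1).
-8*sqrt(5)*cos(2)/5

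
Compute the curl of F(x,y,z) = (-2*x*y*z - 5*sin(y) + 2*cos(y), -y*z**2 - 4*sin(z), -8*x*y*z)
(-8*x*z + 2*y*z + 4*cos(z), 2*y*(-x + 4*z), 2*x*z + 2*sin(y) + 5*cos(y))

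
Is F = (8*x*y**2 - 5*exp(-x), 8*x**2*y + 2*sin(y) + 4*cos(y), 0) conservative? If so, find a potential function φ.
Yes, F is conservative. φ = 4*x**2*y**2 + 4*sin(y) - 2*cos(y) + 5*exp(-x)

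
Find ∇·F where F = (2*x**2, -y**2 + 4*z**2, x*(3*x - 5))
4*x - 2*y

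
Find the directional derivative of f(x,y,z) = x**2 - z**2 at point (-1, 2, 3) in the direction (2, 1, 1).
-5*sqrt(6)/3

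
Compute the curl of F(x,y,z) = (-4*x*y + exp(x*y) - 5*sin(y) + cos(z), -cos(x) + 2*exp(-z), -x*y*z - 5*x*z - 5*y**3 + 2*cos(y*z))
(-x*z - 15*y**2 - 2*z*sin(y*z) + 2*exp(-z), y*z + 5*z - sin(z), -x*exp(x*y) + 4*x + sin(x) + 5*cos(y))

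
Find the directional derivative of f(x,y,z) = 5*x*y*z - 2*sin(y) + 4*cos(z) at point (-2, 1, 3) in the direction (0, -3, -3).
sqrt(2)*(2*sin(3) + cos(1) + 20)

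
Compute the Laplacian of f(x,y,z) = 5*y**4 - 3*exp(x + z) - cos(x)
60*y**2 - 6*exp(x + z) + cos(x)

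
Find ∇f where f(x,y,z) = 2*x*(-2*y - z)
(-4*y - 2*z, -4*x, -2*x)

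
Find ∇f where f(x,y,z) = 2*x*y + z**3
(2*y, 2*x, 3*z**2)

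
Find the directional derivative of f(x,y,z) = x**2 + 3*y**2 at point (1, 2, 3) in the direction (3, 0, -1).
3*sqrt(10)/5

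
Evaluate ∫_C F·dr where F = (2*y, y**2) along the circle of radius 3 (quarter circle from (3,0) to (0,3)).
9 - 9*pi/2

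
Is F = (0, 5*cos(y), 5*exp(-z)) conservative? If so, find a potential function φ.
Yes, F is conservative. φ = 5*sin(y) - 5*exp(-z)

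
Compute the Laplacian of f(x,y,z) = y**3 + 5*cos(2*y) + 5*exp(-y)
6*y - 20*cos(2*y) + 5*exp(-y)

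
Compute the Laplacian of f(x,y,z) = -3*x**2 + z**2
-4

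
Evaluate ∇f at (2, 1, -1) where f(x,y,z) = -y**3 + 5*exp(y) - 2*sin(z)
(0, -3 + 5*E, -2*cos(1))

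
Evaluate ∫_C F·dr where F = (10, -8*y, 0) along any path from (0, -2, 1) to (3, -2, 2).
30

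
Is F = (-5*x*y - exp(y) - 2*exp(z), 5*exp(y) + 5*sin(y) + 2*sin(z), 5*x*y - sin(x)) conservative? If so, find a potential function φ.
No, ∇×F = (5*x - 2*cos(z), -5*y - 2*exp(z) + cos(x), 5*x + exp(y)) ≠ 0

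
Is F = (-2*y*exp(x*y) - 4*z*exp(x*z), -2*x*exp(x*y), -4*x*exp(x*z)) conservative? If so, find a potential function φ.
Yes, F is conservative. φ = -2*exp(x*y) - 4*exp(x*z)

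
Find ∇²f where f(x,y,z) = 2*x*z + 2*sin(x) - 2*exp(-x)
-2*sin(x) - 2*exp(-x)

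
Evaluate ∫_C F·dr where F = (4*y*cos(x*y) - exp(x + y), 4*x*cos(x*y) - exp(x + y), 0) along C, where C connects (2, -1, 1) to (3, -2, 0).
-4*sin(6) + 4*sin(2)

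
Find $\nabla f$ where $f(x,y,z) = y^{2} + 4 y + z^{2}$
(0, 2*y + 4, 2*z)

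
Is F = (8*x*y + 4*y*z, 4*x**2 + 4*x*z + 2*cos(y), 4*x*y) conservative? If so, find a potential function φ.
Yes, F is conservative. φ = 4*x**2*y + 4*x*y*z + 2*sin(y)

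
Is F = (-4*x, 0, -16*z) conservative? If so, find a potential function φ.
Yes, F is conservative. φ = -2*x**2 - 8*z**2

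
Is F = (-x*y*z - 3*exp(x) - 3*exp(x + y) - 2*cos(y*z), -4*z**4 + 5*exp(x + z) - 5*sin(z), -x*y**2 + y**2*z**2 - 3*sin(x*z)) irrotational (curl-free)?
No, ∇×F = (-2*x*y + 2*y*z**2 + 16*z**3 - 5*exp(x + z) + 5*cos(z), -x*y + y**2 + 2*y*sin(y*z) + 3*z*cos(x*z), x*z - 2*z*sin(y*z) + 3*exp(x + y) + 5*exp(x + z))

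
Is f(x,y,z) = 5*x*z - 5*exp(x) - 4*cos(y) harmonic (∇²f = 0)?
No, ∇²f = -5*exp(x) + 4*cos(y)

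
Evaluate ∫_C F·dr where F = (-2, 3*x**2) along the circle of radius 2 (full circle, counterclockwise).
0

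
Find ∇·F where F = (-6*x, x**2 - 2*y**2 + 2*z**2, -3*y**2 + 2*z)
-4*y - 4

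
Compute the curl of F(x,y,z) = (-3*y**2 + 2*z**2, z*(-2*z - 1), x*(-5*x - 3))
(4*z + 1, 10*x + 4*z + 3, 6*y)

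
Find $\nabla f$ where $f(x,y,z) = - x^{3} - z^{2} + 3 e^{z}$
(-3*x**2, 0, -2*z + 3*exp(z))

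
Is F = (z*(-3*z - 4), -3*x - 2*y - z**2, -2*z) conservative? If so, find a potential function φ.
No, ∇×F = (2*z, -6*z - 4, -3) ≠ 0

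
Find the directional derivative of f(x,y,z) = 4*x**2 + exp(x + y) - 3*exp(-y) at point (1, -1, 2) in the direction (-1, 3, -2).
3*sqrt(14)*(-2 + 3*E)/14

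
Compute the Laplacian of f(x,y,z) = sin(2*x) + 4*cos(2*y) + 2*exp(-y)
-4*sin(2*x) - 16*cos(2*y) + 2*exp(-y)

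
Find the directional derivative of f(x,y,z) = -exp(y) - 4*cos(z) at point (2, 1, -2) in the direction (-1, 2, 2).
-8*sin(2)/3 - 2*E/3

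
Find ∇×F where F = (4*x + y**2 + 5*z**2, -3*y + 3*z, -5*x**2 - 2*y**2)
(-4*y - 3, 10*x + 10*z, -2*y)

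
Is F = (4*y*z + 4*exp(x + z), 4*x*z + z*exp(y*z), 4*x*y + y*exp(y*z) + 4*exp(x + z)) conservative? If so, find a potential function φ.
Yes, F is conservative. φ = 4*x*y*z + exp(y*z) + 4*exp(x + z)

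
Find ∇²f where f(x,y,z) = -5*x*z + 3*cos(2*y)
-12*cos(2*y)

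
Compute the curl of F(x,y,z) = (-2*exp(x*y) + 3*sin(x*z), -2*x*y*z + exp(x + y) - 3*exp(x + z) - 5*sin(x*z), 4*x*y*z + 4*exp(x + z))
(2*x*y + 4*x*z + 5*x*cos(x*z) + 3*exp(x + z), 3*x*cos(x*z) - 4*y*z - 4*exp(x + z), 2*x*exp(x*y) - 2*y*z - 5*z*cos(x*z) + exp(x + y) - 3*exp(x + z))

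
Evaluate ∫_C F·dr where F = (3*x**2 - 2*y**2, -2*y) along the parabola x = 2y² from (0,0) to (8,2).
476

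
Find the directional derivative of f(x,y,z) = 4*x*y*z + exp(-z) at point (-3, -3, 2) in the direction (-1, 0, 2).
2*sqrt(5)*(-1 + 48*exp(2))*exp(-2)/5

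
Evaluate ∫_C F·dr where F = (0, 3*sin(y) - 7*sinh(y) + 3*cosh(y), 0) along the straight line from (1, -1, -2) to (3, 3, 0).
-7*cosh(3) + 3*cos(1) - 3*cos(3) + 3*sinh(1) + 7*cosh(1) + 3*sinh(3)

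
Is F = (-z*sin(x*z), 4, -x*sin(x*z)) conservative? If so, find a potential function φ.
Yes, F is conservative. φ = 4*y + cos(x*z)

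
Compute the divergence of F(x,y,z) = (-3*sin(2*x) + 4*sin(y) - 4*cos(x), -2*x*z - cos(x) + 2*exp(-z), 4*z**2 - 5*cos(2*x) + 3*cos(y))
8*z + 4*sin(x) - 6*cos(2*x)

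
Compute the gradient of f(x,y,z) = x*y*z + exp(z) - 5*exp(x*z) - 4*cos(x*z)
(z*(y - 5*exp(x*z) + 4*sin(x*z)), x*z, x*y - 5*x*exp(x*z) + 4*x*sin(x*z) + exp(z))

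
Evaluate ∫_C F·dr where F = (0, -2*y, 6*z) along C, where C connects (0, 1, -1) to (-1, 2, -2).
6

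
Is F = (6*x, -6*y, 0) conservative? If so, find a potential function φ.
Yes, F is conservative. φ = 3*x**2 - 3*y**2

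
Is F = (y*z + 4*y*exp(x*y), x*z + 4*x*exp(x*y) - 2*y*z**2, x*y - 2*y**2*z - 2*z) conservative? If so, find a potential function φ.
Yes, F is conservative. φ = x*y*z - y**2*z**2 - z**2 + 4*exp(x*y)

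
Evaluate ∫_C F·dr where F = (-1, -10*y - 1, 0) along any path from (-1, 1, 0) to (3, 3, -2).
-46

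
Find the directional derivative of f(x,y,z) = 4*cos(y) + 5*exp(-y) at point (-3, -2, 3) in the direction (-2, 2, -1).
-10*exp(2)/3 + 8*sin(2)/3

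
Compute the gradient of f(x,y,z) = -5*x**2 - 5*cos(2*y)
(-10*x, 10*sin(2*y), 0)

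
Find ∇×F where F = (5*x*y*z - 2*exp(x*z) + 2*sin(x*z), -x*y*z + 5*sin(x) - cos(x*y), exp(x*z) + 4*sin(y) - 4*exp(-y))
(x*y + 4*cos(y) + 4*exp(-y), 5*x*y - 2*x*exp(x*z) + 2*x*cos(x*z) - z*exp(x*z), -5*x*z - y*z + y*sin(x*y) + 5*cos(x))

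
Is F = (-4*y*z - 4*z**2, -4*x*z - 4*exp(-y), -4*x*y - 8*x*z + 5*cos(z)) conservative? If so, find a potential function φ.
Yes, F is conservative. φ = -4*x*y*z - 4*x*z**2 + 5*sin(z) + 4*exp(-y)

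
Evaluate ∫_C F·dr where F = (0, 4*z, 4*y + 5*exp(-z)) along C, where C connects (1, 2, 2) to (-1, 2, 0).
-21 + 5*exp(-2)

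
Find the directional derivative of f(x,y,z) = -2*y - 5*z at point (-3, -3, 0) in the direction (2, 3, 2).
-16*sqrt(17)/17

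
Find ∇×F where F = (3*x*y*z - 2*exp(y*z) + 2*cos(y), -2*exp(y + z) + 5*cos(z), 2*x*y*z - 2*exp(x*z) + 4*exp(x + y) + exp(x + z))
(2*x*z + 4*exp(x + y) + 2*exp(y + z) + 5*sin(z), 3*x*y - 2*y*z - 2*y*exp(y*z) + 2*z*exp(x*z) - 4*exp(x + y) - exp(x + z), -3*x*z + 2*z*exp(y*z) + 2*sin(y))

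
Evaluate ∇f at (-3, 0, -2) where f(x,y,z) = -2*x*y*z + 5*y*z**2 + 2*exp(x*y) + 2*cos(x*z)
(4*sin(6), 2, 6*sin(6))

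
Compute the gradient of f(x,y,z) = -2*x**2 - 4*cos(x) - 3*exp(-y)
(-4*x + 4*sin(x), 3*exp(-y), 0)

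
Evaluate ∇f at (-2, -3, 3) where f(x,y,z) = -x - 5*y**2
(-1, 30, 0)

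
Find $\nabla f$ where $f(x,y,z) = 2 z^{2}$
(0, 0, 4*z)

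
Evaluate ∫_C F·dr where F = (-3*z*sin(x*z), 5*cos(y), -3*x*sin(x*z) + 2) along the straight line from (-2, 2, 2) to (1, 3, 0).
-5*sin(2) - 1 + 5*sin(3) - 3*cos(4)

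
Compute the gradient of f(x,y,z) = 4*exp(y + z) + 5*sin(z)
(0, 4*exp(y + z), 4*exp(y + z) + 5*cos(z))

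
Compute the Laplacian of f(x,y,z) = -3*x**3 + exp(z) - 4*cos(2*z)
-18*x + exp(z) + 16*cos(2*z)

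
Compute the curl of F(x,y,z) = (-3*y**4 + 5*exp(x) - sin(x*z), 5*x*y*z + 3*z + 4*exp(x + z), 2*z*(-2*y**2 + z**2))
(-5*x*y - 8*y*z - 4*exp(x + z) - 3, -x*cos(x*z), 12*y**3 + 5*y*z + 4*exp(x + z))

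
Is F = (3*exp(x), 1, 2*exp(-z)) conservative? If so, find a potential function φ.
Yes, F is conservative. φ = y + 3*exp(x) - 2*exp(-z)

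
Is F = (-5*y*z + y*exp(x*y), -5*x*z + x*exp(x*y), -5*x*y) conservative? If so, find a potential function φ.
Yes, F is conservative. φ = -5*x*y*z + exp(x*y)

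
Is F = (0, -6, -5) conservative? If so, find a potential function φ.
Yes, F is conservative. φ = -6*y - 5*z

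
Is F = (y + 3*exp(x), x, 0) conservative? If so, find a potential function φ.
Yes, F is conservative. φ = x*y + 3*exp(x)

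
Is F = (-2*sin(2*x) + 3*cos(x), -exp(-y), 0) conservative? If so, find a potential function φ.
Yes, F is conservative. φ = 3*sin(x) + cos(2*x) + exp(-y)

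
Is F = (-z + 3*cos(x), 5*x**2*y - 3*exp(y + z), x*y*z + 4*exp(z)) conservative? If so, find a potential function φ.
No, ∇×F = (x*z + 3*exp(y + z), -y*z - 1, 10*x*y) ≠ 0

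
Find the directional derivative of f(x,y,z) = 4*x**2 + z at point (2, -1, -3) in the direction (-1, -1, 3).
-13*sqrt(11)/11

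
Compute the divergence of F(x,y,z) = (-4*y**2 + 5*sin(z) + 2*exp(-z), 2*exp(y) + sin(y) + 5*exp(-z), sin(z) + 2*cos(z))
2*exp(y) - 2*sin(z) + cos(y) + cos(z)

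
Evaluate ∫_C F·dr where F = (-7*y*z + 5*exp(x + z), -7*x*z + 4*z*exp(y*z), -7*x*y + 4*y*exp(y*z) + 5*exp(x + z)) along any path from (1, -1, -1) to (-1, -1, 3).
-19 - 4*E + 4*exp(-3) + 5*exp(2)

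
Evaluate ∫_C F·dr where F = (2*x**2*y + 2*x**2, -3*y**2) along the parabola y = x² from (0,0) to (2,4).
-688/15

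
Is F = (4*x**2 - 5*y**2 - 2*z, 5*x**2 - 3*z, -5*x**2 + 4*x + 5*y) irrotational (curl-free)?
No, ∇×F = (8, 10*x - 6, 10*x + 10*y)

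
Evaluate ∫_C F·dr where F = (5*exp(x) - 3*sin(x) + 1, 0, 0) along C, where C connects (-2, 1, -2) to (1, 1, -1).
-5*exp(-2) - 3*cos(2) + 3*cos(1) + 3 + 5*E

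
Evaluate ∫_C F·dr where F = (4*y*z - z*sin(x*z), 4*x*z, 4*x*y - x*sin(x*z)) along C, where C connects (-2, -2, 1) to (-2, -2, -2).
-48 + cos(4) - cos(2)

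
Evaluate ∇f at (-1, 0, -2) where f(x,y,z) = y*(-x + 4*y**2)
(0, 1, 0)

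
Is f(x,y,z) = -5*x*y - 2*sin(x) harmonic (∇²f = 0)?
No, ∇²f = 2*sin(x)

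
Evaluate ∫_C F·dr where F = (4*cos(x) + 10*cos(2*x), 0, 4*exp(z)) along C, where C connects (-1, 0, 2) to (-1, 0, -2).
-8*sinh(2)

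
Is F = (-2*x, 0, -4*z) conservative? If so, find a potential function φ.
Yes, F is conservative. φ = -x**2 - 2*z**2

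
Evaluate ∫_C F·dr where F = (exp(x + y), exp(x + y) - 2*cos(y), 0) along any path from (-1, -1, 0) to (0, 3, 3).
-2*sin(1) - 2*sin(3) - exp(-2) + exp(3)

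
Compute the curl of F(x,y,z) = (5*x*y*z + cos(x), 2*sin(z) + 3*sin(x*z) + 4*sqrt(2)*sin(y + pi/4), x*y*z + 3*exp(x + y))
(x*z - 3*x*cos(x*z) + 3*exp(x + y) - 2*cos(z), 5*x*y - y*z - 3*exp(x + y), z*(-5*x + 3*cos(x*z)))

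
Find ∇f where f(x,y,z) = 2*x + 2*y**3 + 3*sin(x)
(3*cos(x) + 2, 6*y**2, 0)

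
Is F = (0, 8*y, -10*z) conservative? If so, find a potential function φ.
Yes, F is conservative. φ = 4*y**2 - 5*z**2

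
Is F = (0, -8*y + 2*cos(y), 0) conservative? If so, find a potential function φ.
Yes, F is conservative. φ = -4*y**2 + 2*sin(y)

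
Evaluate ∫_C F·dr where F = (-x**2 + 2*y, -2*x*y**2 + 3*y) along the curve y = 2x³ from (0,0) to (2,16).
-67768/15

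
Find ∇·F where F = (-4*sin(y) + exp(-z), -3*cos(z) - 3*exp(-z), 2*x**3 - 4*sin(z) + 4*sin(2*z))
-4*cos(z) + 8*cos(2*z)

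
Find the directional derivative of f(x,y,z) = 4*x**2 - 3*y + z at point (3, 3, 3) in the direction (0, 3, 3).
-sqrt(2)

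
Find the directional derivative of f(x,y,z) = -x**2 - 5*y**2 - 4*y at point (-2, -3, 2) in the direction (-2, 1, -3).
9*sqrt(14)/7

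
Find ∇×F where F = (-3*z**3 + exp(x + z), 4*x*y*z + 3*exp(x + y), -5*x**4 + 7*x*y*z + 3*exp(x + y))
(-4*x*y + 7*x*z + 3*exp(x + y), 20*x**3 - 7*y*z - 9*z**2 - 3*exp(x + y) + exp(x + z), 4*y*z + 3*exp(x + y))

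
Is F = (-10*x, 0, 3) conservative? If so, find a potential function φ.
Yes, F is conservative. φ = -5*x**2 + 3*z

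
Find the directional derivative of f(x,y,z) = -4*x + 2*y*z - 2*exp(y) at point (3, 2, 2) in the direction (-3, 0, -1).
4*sqrt(10)/5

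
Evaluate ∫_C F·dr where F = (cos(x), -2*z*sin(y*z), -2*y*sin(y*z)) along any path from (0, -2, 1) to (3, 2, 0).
sin(3) - 2*cos(2) + 2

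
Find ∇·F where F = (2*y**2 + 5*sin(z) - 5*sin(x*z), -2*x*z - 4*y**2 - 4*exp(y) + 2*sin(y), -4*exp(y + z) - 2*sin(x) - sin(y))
-8*y - 5*z*cos(x*z) - 4*exp(y) - 4*exp(y + z) + 2*cos(y)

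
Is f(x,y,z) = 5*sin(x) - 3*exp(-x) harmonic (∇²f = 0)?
No, ∇²f = -5*sin(x) - 3*exp(-x)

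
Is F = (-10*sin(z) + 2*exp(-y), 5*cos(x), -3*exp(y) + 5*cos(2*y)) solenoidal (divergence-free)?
Yes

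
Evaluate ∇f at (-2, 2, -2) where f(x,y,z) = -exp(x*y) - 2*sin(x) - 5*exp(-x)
(-2*exp(-4) - 2*cos(2) + 5*exp(2), 2*exp(-4), 0)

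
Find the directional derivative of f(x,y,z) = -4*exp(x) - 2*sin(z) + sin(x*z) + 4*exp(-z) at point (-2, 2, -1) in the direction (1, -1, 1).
-sqrt(3)*(3*exp(2)*cos(2) + 4 + 2*exp(2)*cos(1) + 4*exp(3))*exp(-2)/3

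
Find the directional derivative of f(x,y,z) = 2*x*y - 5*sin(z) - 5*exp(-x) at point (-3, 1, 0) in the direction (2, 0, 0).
2 + 5*exp(3)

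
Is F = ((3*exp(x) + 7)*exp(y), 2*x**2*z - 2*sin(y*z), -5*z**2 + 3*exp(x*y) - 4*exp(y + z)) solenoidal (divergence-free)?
No, ∇·F = -2*z*cos(y*z) - 10*z + 3*exp(x + y) - 4*exp(y + z)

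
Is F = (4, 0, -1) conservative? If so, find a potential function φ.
Yes, F is conservative. φ = 4*x - z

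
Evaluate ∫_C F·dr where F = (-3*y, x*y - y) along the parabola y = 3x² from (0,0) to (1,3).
-39/10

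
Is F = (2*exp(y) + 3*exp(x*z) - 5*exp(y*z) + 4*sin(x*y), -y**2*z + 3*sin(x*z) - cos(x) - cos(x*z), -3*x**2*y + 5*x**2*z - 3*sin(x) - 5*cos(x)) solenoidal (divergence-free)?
No, ∇·F = 5*x**2 - 2*y*z + 4*y*cos(x*y) + 3*z*exp(x*z)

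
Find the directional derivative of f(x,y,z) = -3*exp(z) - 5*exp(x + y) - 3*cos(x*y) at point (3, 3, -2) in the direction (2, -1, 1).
sqrt(6)*(-5*exp(8) - 3 + 9*exp(2)*sin(9))*exp(-2)/6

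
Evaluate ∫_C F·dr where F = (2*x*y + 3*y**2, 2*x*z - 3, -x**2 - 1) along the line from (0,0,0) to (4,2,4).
82/3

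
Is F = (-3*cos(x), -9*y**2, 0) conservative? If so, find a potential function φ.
Yes, F is conservative. φ = -3*y**3 - 3*sin(x)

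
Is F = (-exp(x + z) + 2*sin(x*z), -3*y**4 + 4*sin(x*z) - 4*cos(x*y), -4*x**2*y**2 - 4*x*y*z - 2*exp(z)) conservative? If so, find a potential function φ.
No, ∇×F = (-4*x*(2*x*y + z + cos(x*z)), 8*x*y**2 + 2*x*cos(x*z) + 4*y*z - exp(x + z), 4*y*sin(x*y) + 4*z*cos(x*z)) ≠ 0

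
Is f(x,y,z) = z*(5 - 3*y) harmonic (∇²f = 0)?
Yes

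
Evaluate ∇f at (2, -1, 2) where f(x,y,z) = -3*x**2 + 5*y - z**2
(-12, 5, -4)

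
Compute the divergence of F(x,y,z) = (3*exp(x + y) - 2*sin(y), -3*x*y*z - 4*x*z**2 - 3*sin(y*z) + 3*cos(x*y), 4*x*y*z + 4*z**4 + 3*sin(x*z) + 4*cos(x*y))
4*x*y - 3*x*z - 3*x*sin(x*y) + 3*x*cos(x*z) + 16*z**3 - 3*z*cos(y*z) + 3*exp(x + y)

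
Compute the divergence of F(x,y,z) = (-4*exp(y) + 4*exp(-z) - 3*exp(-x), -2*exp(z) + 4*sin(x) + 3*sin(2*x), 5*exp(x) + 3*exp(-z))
-3*exp(-z) + 3*exp(-x)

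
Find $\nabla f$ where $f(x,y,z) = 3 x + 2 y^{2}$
(3, 4*y, 0)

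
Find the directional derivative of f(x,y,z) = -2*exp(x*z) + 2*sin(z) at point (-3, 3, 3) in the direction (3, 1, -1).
-2*sqrt(11)*(exp(9)*cos(3) + 12)*exp(-9)/11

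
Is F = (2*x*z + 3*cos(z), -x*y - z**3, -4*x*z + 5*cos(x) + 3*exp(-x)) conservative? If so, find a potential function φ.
No, ∇×F = (3*z**2, 2*x + 4*z + 5*sin(x) - 3*sin(z) + 3*exp(-x), -y) ≠ 0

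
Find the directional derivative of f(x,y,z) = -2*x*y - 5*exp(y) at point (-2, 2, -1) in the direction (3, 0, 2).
-12*sqrt(13)/13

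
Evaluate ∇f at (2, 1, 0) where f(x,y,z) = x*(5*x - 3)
(17, 0, 0)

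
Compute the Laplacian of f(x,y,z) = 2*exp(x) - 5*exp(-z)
2*exp(x) - 5*exp(-z)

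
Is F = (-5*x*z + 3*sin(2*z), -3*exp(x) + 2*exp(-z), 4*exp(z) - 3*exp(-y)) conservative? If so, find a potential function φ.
No, ∇×F = (2*exp(-z) + 3*exp(-y), -5*x + 6*cos(2*z), -3*exp(x)) ≠ 0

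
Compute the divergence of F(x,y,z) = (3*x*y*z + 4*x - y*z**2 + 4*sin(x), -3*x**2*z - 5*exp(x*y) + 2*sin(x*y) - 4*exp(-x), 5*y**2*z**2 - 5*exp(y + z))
-5*x*exp(x*y) + 2*x*cos(x*y) + 10*y**2*z + 3*y*z - 5*exp(y + z) + 4*cos(x) + 4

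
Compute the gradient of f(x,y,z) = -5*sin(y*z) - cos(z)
(0, -5*z*cos(y*z), -5*y*cos(y*z) + sin(z))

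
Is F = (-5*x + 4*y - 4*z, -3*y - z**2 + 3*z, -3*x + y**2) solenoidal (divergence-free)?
No, ∇·F = -8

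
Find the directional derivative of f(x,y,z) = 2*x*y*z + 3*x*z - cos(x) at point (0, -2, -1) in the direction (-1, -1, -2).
-sqrt(6)/6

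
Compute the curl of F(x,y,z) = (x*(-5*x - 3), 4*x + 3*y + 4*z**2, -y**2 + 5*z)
(-2*y - 8*z, 0, 4)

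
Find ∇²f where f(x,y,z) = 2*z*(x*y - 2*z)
-8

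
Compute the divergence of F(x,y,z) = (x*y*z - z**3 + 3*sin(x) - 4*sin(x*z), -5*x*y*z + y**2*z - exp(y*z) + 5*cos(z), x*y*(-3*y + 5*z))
5*x*y - 5*x*z + 3*y*z - z*exp(y*z) - 4*z*cos(x*z) + 3*cos(x)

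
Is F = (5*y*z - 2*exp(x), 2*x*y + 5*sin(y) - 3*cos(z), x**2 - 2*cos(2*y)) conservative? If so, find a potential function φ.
No, ∇×F = (4*sin(2*y) - 3*sin(z), -2*x + 5*y, 2*y - 5*z) ≠ 0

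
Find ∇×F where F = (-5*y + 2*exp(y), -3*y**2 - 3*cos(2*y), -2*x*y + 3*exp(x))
(-2*x, 2*y - 3*exp(x), 5 - 2*exp(y))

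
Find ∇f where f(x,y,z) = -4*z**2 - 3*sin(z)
(0, 0, -8*z - 3*cos(z))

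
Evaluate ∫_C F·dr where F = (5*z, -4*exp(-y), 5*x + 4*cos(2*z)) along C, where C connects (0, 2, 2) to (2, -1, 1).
-4*exp(-2) - 2*sin(4) + 2*sin(2) + 10 + 4*E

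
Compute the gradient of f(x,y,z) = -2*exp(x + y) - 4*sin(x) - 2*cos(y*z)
(-2*exp(x + y) - 4*cos(x), 2*z*sin(y*z) - 2*exp(x + y), 2*y*sin(y*z))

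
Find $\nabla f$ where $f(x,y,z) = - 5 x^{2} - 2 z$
(-10*x, 0, -2)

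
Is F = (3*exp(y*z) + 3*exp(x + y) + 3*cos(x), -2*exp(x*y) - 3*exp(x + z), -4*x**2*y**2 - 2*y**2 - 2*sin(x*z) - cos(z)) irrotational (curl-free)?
No, ∇×F = (-8*x**2*y - 4*y + 3*exp(x + z), 8*x*y**2 + 3*y*exp(y*z) + 2*z*cos(x*z), -2*y*exp(x*y) - 3*z*exp(y*z) - 3*exp(x + y) - 3*exp(x + z))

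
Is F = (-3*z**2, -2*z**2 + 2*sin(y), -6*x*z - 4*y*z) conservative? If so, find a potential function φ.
Yes, F is conservative. φ = -3*x*z**2 - 2*y*z**2 - 2*cos(y)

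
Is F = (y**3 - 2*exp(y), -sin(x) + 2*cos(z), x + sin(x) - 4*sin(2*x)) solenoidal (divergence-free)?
Yes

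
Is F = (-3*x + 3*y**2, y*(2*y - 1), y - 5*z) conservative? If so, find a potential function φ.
No, ∇×F = (1, 0, -6*y) ≠ 0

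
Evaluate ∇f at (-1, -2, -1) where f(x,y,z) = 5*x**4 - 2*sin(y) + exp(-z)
(-20, -2*cos(2), -E)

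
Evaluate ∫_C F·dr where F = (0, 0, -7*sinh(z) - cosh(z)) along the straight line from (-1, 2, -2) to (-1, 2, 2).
-2*sinh(2)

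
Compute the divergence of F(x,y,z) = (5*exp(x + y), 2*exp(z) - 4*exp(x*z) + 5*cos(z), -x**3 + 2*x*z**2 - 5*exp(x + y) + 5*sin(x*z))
4*x*z + 5*x*cos(x*z) + 5*exp(x + y)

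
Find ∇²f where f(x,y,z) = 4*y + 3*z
0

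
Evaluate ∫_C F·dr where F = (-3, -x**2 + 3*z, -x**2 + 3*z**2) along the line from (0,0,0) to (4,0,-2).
-28/3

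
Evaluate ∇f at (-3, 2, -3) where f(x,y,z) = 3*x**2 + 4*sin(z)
(-18, 0, 4*cos(3))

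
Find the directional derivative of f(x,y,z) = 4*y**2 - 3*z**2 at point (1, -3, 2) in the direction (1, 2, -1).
-6*sqrt(6)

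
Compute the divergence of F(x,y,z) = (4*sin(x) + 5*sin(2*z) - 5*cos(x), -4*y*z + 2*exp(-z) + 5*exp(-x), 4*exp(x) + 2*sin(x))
-4*z + 5*sin(x) + 4*cos(x)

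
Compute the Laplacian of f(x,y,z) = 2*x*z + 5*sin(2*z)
-20*sin(2*z)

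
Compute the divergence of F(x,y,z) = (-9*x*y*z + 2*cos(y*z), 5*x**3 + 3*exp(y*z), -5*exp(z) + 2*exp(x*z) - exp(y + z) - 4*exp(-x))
2*x*exp(x*z) - 9*y*z + 3*z*exp(y*z) - 5*exp(z) - exp(y + z)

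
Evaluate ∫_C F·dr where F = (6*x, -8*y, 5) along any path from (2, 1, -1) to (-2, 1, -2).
-5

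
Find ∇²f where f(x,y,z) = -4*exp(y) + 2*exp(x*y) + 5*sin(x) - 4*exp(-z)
2*x**2*exp(x*y) + 2*y**2*exp(x*y) - 4*exp(y) - 5*sin(x) - 4*exp(-z)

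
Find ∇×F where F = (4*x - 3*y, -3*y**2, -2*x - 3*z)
(0, 2, 3)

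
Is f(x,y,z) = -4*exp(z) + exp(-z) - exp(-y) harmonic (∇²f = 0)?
No, ∇²f = -4*exp(z) + exp(-z) - exp(-y)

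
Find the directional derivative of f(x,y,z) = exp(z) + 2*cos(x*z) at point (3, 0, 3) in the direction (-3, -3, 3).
sqrt(3)*exp(3)/3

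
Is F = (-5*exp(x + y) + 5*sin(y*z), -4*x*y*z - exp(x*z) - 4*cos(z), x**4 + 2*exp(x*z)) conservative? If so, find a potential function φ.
No, ∇×F = (4*x*y + x*exp(x*z) - 4*sin(z), -4*x**3 + 5*y*cos(y*z) - 2*z*exp(x*z), -4*y*z - z*exp(x*z) - 5*z*cos(y*z) + 5*exp(x + y)) ≠ 0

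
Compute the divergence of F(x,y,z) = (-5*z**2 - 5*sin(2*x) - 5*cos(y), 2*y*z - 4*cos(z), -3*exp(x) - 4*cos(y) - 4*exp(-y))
2*z - 10*cos(2*x)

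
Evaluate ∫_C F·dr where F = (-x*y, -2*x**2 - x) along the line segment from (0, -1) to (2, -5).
22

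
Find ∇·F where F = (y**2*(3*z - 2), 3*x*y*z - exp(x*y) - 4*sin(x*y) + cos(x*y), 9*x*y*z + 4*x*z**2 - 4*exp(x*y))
x*(9*y + 11*z - exp(x*y) - sin(x*y) - 4*cos(x*y))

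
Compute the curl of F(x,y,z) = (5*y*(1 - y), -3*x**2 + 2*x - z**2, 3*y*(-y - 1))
(-6*y + 2*z - 3, 0, -6*x + 10*y - 3)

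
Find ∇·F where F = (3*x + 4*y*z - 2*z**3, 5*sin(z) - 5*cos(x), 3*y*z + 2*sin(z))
3*y + 2*cos(z) + 3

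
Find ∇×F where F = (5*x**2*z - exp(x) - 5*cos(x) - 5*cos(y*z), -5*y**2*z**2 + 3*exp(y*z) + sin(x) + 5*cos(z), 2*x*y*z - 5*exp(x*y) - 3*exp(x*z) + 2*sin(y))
(2*x*z - 5*x*exp(x*y) + 10*y**2*z - 3*y*exp(y*z) + 5*sin(z) + 2*cos(y), 5*x**2 - 2*y*z + 5*y*exp(x*y) + 5*y*sin(y*z) + 3*z*exp(x*z), -5*z*sin(y*z) + cos(x))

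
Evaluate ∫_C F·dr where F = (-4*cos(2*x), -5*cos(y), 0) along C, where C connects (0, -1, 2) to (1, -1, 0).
-2*sin(2)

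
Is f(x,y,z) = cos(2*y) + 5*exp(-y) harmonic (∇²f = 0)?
No, ∇²f = -4*cos(2*y) + 5*exp(-y)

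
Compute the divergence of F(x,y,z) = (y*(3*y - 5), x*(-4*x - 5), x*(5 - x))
0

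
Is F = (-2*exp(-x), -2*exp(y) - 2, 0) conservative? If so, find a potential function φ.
Yes, F is conservative. φ = -2*y - 2*exp(y) + 2*exp(-x)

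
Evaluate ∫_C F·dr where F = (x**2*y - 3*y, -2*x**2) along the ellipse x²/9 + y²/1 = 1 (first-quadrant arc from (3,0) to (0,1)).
-12 + 9*pi/16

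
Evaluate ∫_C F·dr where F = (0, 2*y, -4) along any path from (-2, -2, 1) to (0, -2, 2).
-4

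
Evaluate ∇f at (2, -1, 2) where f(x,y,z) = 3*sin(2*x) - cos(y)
(6*cos(4), -sin(1), 0)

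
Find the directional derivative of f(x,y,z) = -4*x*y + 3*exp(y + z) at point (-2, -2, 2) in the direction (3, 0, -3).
5*sqrt(2)/2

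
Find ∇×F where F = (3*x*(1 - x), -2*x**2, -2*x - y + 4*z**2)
(-1, 2, -4*x)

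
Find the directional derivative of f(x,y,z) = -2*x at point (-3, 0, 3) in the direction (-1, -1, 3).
2*sqrt(11)/11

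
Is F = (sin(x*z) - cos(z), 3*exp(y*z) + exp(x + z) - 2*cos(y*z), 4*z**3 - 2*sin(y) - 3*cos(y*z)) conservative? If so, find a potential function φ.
No, ∇×F = (-3*y*exp(y*z) - 2*y*sin(y*z) + 3*z*sin(y*z) - exp(x + z) - 2*cos(y), x*cos(x*z) + sin(z), exp(x + z)) ≠ 0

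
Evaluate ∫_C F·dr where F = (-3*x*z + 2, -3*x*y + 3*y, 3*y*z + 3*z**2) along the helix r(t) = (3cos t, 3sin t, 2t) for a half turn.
-66 + 45*pi/2 + 8*pi**3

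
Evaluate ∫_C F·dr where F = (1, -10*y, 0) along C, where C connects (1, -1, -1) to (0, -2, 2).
-16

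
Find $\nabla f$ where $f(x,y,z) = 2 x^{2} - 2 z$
(4*x, 0, -2)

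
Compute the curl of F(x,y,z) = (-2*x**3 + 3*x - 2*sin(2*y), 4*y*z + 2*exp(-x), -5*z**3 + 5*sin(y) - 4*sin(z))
(-4*y + 5*cos(y), 0, 4*cos(2*y) - 2*exp(-x))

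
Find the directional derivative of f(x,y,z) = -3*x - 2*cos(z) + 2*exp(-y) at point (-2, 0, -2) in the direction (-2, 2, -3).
2*sqrt(17)*(1 + 3*sin(2))/17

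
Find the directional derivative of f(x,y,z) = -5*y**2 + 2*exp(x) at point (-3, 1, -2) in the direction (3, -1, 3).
2*sqrt(19)*(3 + 5*exp(3))*exp(-3)/19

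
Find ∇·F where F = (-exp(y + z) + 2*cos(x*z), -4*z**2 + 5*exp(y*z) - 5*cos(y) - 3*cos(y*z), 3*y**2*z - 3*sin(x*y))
3*y**2 + 5*z*exp(y*z) - 2*z*sin(x*z) + 3*z*sin(y*z) + 5*sin(y)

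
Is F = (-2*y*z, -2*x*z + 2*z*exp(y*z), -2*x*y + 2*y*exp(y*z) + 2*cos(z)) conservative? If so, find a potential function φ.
Yes, F is conservative. φ = -2*x*y*z + 2*exp(y*z) + 2*sin(z)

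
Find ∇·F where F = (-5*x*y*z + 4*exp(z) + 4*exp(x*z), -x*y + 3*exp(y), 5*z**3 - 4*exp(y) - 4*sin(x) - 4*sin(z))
-x - 5*y*z + 15*z**2 + 4*z*exp(x*z) + 3*exp(y) - 4*cos(z)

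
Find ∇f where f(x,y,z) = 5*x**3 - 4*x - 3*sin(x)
(15*x**2 - 3*cos(x) - 4, 0, 0)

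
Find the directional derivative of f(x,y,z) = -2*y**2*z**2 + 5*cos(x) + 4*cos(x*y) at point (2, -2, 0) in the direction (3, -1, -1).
-sqrt(11)*(32*sin(4) + 15*sin(2))/11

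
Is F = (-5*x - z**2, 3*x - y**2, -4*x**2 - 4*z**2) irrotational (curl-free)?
No, ∇×F = (0, 8*x - 2*z, 3)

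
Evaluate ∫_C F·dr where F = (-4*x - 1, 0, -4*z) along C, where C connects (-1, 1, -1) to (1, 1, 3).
-18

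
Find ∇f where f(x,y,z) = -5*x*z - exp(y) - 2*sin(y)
(-5*z, -exp(y) - 2*cos(y), -5*x)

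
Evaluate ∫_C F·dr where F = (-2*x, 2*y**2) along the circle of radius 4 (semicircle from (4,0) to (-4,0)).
0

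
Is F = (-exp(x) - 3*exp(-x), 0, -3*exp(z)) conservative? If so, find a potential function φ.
Yes, F is conservative. φ = -exp(x) - 3*exp(z) + 3*exp(-x)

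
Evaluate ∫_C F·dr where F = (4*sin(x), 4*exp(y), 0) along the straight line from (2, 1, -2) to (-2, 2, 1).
4*E*(-1 + E)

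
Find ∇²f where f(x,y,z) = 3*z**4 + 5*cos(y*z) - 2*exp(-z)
-5*y**2*cos(y*z) - 5*z**2*cos(y*z) + 36*z**2 - 2*exp(-z)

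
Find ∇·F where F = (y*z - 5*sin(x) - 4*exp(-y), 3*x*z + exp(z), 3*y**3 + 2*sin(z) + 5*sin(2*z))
-5*cos(x) + 2*cos(z) + 10*cos(2*z)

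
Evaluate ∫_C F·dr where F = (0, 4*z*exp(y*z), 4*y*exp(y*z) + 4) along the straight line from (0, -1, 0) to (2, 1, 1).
4*E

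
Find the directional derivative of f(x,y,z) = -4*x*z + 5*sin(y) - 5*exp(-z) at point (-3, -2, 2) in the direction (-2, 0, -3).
5*sqrt(13)*(-4*exp(2) - 3)*exp(-2)/13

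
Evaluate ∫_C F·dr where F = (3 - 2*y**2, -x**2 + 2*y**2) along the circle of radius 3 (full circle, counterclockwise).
0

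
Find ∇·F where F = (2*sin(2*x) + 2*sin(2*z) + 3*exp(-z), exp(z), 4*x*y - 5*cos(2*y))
4*cos(2*x)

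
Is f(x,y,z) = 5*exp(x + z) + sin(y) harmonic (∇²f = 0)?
No, ∇²f = 10*exp(x + z) - sin(y)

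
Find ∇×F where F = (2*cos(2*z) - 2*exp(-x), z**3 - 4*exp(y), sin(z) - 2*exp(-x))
(-3*z**2, -4*sin(2*z) - 2*exp(-x), 0)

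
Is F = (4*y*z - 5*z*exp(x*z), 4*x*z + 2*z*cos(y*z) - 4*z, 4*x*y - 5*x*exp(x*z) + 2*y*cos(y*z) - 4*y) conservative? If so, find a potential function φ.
Yes, F is conservative. φ = 4*x*y*z - 4*y*z - 5*exp(x*z) + 2*sin(y*z)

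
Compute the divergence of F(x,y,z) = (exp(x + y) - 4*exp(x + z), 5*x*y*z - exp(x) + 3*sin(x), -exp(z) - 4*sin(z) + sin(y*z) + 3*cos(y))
5*x*z + y*cos(y*z) - exp(z) + exp(x + y) - 4*exp(x + z) - 4*cos(z)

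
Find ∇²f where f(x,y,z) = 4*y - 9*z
0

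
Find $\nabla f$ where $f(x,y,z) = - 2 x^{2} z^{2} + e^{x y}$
(-4*x*z**2 + y*exp(x*y), x*exp(x*y), -4*x**2*z)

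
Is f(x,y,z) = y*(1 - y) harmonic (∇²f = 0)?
No, ∇²f = -2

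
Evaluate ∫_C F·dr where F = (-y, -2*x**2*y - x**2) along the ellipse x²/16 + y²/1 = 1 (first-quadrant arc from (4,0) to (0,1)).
-56/3 + pi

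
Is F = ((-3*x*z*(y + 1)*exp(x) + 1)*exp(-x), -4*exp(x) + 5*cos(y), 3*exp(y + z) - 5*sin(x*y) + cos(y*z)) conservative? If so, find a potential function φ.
No, ∇×F = (-5*x*cos(x*y) - z*sin(y*z) + 3*exp(y + z), -3*x*(y + 1) + 5*y*cos(x*y), 3*x*z - 4*exp(x)) ≠ 0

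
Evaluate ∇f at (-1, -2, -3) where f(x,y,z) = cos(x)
(sin(1), 0, 0)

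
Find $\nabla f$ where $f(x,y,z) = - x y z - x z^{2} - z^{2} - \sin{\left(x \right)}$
(-y*z - z**2 - cos(x), -x*z, -x*y - 2*x*z - 2*z)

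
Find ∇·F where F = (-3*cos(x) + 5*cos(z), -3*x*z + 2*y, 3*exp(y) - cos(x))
3*sin(x) + 2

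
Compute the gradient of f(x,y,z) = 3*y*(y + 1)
(0, 6*y + 3, 0)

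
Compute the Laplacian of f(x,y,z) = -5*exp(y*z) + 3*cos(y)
-5*y**2*exp(y*z) - 5*z**2*exp(y*z) - 3*cos(y)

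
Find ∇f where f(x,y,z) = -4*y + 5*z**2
(0, -4, 10*z)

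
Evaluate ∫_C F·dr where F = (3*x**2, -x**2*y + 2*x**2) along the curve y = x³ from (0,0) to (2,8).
-248/5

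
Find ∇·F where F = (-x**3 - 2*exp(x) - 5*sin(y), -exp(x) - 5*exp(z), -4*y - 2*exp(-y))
-3*x**2 - 2*exp(x)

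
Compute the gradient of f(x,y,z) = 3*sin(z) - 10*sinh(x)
(-10*cosh(x), 0, 3*cos(z))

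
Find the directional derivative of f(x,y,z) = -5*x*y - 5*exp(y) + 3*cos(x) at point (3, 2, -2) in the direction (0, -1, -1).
5*sqrt(2)*(3 + exp(2))/2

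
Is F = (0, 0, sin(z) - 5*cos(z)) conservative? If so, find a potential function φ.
Yes, F is conservative. φ = -5*sin(z) - cos(z)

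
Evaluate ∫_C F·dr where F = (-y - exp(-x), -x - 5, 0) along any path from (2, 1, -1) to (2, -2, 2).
21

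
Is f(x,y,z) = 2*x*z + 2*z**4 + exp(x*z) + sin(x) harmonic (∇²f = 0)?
No, ∇²f = x**2*exp(x*z) + z**2*exp(x*z) + 24*z**2 - sin(x)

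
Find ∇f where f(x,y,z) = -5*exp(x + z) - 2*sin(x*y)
(-2*y*cos(x*y) - 5*exp(x + z), -2*x*cos(x*y), -5*exp(x + z))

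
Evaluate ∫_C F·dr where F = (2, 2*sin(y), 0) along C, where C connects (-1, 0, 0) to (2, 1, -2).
8 - 2*cos(1)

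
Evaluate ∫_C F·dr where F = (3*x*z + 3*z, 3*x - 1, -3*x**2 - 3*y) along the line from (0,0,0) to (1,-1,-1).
-7/2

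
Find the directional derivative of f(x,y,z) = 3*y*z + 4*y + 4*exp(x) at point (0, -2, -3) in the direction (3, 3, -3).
5*sqrt(3)/3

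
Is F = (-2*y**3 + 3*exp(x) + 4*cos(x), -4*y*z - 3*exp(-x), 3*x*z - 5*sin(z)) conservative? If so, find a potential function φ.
No, ∇×F = (4*y, -3*z, 6*y**2 + 3*exp(-x)) ≠ 0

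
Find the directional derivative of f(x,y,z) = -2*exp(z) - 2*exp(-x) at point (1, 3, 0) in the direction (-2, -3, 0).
-4*sqrt(13)*exp(-1)/13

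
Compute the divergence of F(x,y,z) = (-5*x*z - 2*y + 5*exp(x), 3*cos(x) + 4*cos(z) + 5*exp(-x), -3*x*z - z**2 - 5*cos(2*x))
-3*x - 7*z + 5*exp(x)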